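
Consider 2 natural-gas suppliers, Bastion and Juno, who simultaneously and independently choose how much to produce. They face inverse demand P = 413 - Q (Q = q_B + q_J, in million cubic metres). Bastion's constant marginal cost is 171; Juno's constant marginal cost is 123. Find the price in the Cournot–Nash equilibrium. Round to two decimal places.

Bastion's profit: π_B = (413 - Q)q_B - (171q_B). Setting ∂π_B/∂q_B = 0: 242 - 2q_B - (q_J) = 0.
Juno's profit: π_J = (413 - Q)q_J - (123q_J). Setting ∂π_J/∂q_J = 0: 290 - 2q_J - (q_B) = 0.
Best responses: q_B = (242 - q_J)/2, q_J = (290 - q_B)/2.
Substituting one into the other gives q_B = 194/3 and q_J = 338/3.
Total output Q = 532/3, so price P = 413 - 532/3 = 707/3.

235.67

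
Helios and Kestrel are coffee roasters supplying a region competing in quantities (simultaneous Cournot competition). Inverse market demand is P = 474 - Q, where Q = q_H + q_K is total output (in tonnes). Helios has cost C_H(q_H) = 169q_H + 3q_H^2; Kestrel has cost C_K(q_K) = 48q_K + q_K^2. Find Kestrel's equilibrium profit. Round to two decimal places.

Helios's profit: π_H = (474 - Q)q_H - (169q_H + 3q_H²). Setting ∂π_H/∂q_H = 0: 305 - 8q_H - (q_K) = 0.
Kestrel's first-order condition: 426 - 4q_K - (q_H) = 0.
So q_H = (305 - q_K)/8 and q_K = (426 - q_H)/4.
Substituting one into the other gives q_H = 794/31 and q_K = 100.0968.
Price P = 474 - 125.7097 = 348.2903.
Kestrel's profit: 348.2903·100.0968 - 48·100.0968 - 100.0968² = 20038.7284.

20038.73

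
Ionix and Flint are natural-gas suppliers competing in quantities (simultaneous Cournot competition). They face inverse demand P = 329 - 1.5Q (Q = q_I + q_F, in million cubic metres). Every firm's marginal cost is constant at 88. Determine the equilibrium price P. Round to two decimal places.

A representative firm's profit is π_i = q_i(329 - 1.5Q) - 88q_i.
Setting ∂π_i/∂q_i = 0 with rivals' quantities fixed: 241 - 3q_i - (3/2)q_j = 0.
By symmetry each firm produces the same amount; substituting q_j = q_i yields q_i = 241/(9/2) = 482/9.
Total output Q = 964/9, so price P = 329 - (3/2)·(964/9) = 505/3.

168.33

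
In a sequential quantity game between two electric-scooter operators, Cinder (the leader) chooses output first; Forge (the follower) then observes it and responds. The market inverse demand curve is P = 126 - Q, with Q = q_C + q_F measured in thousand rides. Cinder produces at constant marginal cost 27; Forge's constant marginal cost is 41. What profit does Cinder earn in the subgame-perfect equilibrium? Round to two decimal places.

1596.13

The follower Forge best-responds to any q_C: π_F = (126 - Q)q_F - 41q_F.
∂π_F/∂q_F = 85 - q_C - 2q_F = 0 gives the reaction function q_F = (85 - q_C)/2.
The leader anticipates this reaction. Substituting into P = 126 - Q gives P = 167/2 - (1/2)q_C, so π_C = (167/2 - (1/2)q_C)q_C - 27q_C.
Leader FOC: 113/2 - q_C = 0, so q_C = 113/2.
Then q_F = (85 - 113/2)/2 = 57/4.
Price P = 126 - 283/4 = 221/4.
Cinder's profit: (221/4 - 27)·(113/2) = 1596.1250.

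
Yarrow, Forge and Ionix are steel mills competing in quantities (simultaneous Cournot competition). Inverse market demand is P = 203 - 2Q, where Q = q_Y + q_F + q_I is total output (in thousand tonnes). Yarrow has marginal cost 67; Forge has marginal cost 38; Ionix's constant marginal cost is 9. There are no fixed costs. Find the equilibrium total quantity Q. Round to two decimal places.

Yarrow's profit: π_Y = (203 - 2Q)q_Y - (67q_Y). Setting ∂π_Y/∂q_Y = 0: 136 - 4q_Y - 2(q_F + q_I) = 0.
Forge's profit: π_F = (203 - 2Q)q_F - (38q_F). Setting ∂π_F/∂q_F = 0: 165 - 4q_F - 2(q_Y + q_I) = 0.
Ionix's profit: π_I = (203 - 2Q)q_I - (9q_I). Setting ∂π_I/∂q_I = 0: 194 - 4q_I - 2(q_Y + q_F) = 0.
Summing all 3 equations gives 495 − 8Q = 0, hence Q = 495/8.
Back-substituting: q_Y = (136 − 495/4)/2 = 49/8, q_F = (165 − 495/4)/2 = 165/8, q_I = (194 − 495/4)/2 = 281/8.
Total output Q = 49/8 + 165/8 + 281/8 = 495/8.

61.88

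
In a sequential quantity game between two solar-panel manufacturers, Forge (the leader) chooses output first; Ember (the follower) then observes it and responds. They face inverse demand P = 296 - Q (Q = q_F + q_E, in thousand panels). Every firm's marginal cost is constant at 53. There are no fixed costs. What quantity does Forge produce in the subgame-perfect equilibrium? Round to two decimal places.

The follower Ember best-responds to any q_F: π_E = (296 - Q)q_E - 53q_E.
Setting the follower's marginal profit to zero, 243 - q_F - 2q_E = 0, i.e. q_E = (243 - q_F)/2.
The leader anticipates this reaction. Substituting into P = 296 - Q gives P = 349/2 - (1/2)q_F, so π_F = (349/2 - (1/2)q_F)q_F - 53q_F.
The leader's first-order condition 243/2 - q_F = 0 yields q_F = 243/2.
Then q_E = (243 - 243/2)/2 = 243/4.

121.50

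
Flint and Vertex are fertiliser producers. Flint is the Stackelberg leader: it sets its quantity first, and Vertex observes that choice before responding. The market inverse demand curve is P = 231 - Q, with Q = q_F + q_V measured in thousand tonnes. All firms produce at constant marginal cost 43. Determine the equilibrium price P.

The follower Vertex best-responds to any q_F: π_V = (231 - Q)q_V - 43q_V.
∂π_V/∂q_V = 188 - q_F - 2q_V = 0 gives the reaction function q_V = (188 - q_F)/2.
The leader anticipates this reaction. Substituting into P = 231 - Q gives P = 137 - (1/2)q_F, so π_F = (137 - (1/2)q_F)q_F - 43q_F.
Maximising: ∂π_F/∂q_F = 94 - q_F = 0, giving q_F = 94.
Then q_V = (188 - 94)/2 = 47.
Total output Q = 141, so price P = 231 - 141 = 90.

90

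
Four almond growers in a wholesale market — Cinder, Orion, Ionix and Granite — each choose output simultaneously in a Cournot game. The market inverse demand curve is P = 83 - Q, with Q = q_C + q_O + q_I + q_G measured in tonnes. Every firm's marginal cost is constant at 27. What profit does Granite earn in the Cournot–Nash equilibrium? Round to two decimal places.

125.44

A representative firm's profit is π_i = q_i(83 - Q) - 27q_i.
First-order condition (treating rivals' output as given): 56 - 2q_i - Σ_{j≠i} q_j = 0.
With identical firms every q_j equals q_i, so Σ_{j≠i} q_j = 3q_i and 56 = 5q_i, giving q_i = 56/5.
Price P = 83 - 224/5 = 191/5.
Granite's profit: (191/5 - 27)·(56/5) = 125.4400.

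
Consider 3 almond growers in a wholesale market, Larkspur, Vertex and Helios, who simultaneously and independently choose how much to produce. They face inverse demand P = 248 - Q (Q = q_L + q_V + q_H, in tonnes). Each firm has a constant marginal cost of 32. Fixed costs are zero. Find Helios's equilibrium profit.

2916

A representative firm's profit is π_i = q_i(248 - Q) - 32q_i.
Setting ∂π_i/∂q_i = 0 with rivals' quantities fixed: 216 - 2q_i - Σ_{j≠i} q_j = 0.
By symmetry each firm produces the same amount; substituting Σ_{j≠i} q_j = 2q_i yields q_i = 216/4 = 54.
Price P = 248 - 162 = 86.
Helios's profit: (86 - 32)·54 = 2916.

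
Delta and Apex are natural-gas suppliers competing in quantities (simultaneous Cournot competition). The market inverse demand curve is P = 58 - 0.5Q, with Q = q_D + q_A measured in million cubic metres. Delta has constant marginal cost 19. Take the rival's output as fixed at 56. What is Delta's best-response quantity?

With the rival's output fixed at 56, Delta's profit is π_D = (58 - (1/2)·56 - (1/2)q_D)q_D - (19q_D) = (30 - (1/2)q_D)q_D - (19q_D).
∂π_D/∂q_D = 11 - q_D = 0, so q_D = 11.

11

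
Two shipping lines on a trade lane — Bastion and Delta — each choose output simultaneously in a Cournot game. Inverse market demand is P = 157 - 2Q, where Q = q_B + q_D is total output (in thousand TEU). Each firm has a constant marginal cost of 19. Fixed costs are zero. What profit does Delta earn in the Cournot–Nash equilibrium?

1058

Each firm earns π_i = (157 - 2Q)q_i - 19q_i.
First-order condition (treating rivals' output as given): 138 - 4q_i - 2q_j = 0.
With identical firms every q_j equals q_i, so q_j = q_i and 138 = 6q_i, giving q_i = 23.
Price P = 157 - 2·46 = 65.
Delta's profit: (65 - 19)·23 = 1058.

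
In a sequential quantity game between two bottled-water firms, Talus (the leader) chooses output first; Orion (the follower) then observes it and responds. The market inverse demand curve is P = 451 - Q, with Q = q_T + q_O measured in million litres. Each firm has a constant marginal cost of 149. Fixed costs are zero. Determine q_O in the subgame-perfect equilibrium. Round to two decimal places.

Solve by backward induction. Given q_T, the follower Orion maximises π_O = (451 - q_T - q_O)q_O - 149q_O.
Setting the follower's marginal profit to zero, 302 - q_T - 2q_O = 0, i.e. q_O = (302 - q_T)/2.
The leader anticipates this reaction. Substituting into P = 451 - Q gives P = 300 - (1/2)q_T, so π_T = (300 - (1/2)q_T)q_T - 149q_T.
Leader FOC: 151 - q_T = 0, so q_T = 151.
Then q_O = (302 - 151)/2 = 151/2.

75.50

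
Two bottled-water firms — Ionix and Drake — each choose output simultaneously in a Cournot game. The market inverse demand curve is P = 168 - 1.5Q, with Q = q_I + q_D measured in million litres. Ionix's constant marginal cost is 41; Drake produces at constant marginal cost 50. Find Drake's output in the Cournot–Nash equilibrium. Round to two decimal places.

24.22

Ionix's profit: π_I = (168 - 1.5Q)q_I - (41q_I). Setting ∂π_I/∂q_I = 0: 127 - 3q_I - (3/2)(q_D) = 0.
Drake's first-order condition: 118 - 3q_D - (3/2)(q_I) = 0.
Best responses: q_I = (127 - (3/2)q_D)/3, q_D = (118 - (3/2)q_I)/3.
Solving the pair: q_I = 272/9, q_D = 218/9.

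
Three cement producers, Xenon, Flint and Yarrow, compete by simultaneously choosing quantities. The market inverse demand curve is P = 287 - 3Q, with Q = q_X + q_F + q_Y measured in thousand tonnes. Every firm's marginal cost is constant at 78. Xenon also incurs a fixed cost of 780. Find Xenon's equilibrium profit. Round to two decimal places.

130.02

Each firm earns π_i = (287 - 3Q)q_i - 78q_i.
First-order condition (treating rivals' output as given): 209 - 6q_i - 3·Σ_{j≠i} q_j = 0.
By symmetry each firm produces the same amount; substituting Σ_{j≠i} q_j = 2q_i yields q_i = 209/12.
Price P = 287 - 3·(209/4) = 521/4.
Xenon's profit: (521/4 - 78)·(209/12) - 780 = 130.0208.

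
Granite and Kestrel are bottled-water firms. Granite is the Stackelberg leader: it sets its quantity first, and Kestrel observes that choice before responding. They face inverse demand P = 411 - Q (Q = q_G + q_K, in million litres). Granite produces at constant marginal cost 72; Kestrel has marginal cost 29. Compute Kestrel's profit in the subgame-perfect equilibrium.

The follower Kestrel best-responds to any q_G: π_K = (411 - Q)q_K - 29q_K.
∂π_K/∂q_K = 382 - q_G - 2q_K = 0 gives the reaction function q_K = (382 - q_G)/2.
The leader anticipates this reaction. Substituting into P = 411 - Q gives P = 220 - (1/2)q_G, so π_G = (220 - (1/2)q_G)q_G - 72q_G.
Leader FOC: 148 - q_G = 0, so q_G = 148.
Then q_K = (382 - 148)/2 = 117.
Price P = 411 - 265 = 146.
Kestrel's profit: (146 - 29)·117 = 13689.

13689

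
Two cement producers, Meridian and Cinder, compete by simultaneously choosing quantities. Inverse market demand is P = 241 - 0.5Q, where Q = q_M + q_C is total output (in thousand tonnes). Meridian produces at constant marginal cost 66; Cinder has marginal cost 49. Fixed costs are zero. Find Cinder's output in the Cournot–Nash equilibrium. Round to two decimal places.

139.33

Meridian's profit: π_M = (241 - 0.5Q)q_M - (66q_M). Setting ∂π_M/∂q_M = 0: 175 - q_M - (1/2)(q_C) = 0.
Cinder's first-order condition: 192 - q_C - (1/2)(q_M) = 0.
Rearranging gives the reaction functions q_M = (175 - (1/2)q_C) and q_C = (192 - (1/2)q_M).
Substituting one into the other gives q_M = 316/3 and q_C = 418/3.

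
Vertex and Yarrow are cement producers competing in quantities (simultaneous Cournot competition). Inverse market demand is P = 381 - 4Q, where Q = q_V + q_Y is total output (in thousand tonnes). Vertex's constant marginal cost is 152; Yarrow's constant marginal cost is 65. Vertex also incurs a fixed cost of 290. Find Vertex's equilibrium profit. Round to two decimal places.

Vertex's profit: π_V = (381 - 4Q)q_V - (152q_V). Setting ∂π_V/∂q_V = 0: 229 - 8q_V - 4(q_Y) = 0.
Yarrow's profit: π_Y = (381 - 4Q)q_Y - (65q_Y). Setting ∂π_Y/∂q_Y = 0: 316 - 8q_Y - 4(q_V) = 0.
Best responses: q_V = (229 - 4q_Y)/8, q_Y = (316 - 4q_V)/8.
Substituting one into the other gives q_V = 71/6 and q_Y = 403/12.
Price P = 381 - 4·(545/12) = 598/3.
Vertex's profit: (598/3 - 152)·(71/6) - 290 = 270.1111.

270.11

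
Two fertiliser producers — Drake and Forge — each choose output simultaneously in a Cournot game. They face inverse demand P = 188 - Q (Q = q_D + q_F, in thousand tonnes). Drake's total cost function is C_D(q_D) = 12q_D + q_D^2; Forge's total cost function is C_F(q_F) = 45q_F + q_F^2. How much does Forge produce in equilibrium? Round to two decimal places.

Drake's profit: π_D = (188 - Q)q_D - (12q_D + q_D²). Setting ∂π_D/∂q_D = 0: 176 - 4q_D - (q_F) = 0.
Forge's profit: π_F = (188 - Q)q_F - (45q_F + q_F²). Setting ∂π_F/∂q_F = 0: 143 - 4q_F - (q_D) = 0.
Rearranging gives the reaction functions q_D = (176 - q_F)/4 and q_F = (143 - q_D)/4.
Solving the pair: q_D = 187/5, q_F = 132/5.

26.40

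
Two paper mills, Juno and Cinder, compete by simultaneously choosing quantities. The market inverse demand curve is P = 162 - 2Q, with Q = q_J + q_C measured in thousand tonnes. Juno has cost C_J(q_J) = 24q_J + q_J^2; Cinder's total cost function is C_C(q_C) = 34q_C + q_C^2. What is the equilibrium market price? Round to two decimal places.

95.50

Juno's profit: π_J = (162 - 2Q)q_J - (24q_J + q_J²). Setting ∂π_J/∂q_J = 0: 138 - 6q_J - 2(q_C) = 0.
Cinder's profit: π_C = (162 - 2Q)q_C - (34q_C + q_C²). Setting ∂π_C/∂q_C = 0: 128 - 6q_C - 2(q_J) = 0.
Best responses: q_J = (138 - 2q_C)/6, q_C = (128 - 2q_J)/6.
Solving the pair: q_J = 143/8, q_C = 123/8.
Total output Q = 133/4, so price P = 162 - 2·(133/4) = 191/2.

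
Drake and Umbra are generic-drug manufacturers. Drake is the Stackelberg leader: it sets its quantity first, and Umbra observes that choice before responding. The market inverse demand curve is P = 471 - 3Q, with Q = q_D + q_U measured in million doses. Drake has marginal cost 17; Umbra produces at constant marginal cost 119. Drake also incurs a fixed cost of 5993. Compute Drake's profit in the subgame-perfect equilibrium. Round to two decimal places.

The follower Umbra best-responds to any q_D: π_U = (471 - 3Q)q_U - 119q_U.
∂π_U/∂q_U = 352 - 3q_D - 6q_U = 0 gives the reaction function q_U = (352 - 3q_D)/6.
The leader anticipates this reaction. Substituting into P = 471 - 3Q gives P = 295 - (3/2)q_D, so π_D = (295 - (3/2)q_D)q_D - 17q_D.
Maximising: ∂π_D/∂q_D = 278 - 3q_D = 0, giving q_D = 278/3.
Then q_U = (352 - 3·(278/3))/6 = 37/3.
Price P = 471 - 3·105 = 156.
Drake's profit: (156 - 17)·(278/3) - 5993 = 6887.6667.

6887.67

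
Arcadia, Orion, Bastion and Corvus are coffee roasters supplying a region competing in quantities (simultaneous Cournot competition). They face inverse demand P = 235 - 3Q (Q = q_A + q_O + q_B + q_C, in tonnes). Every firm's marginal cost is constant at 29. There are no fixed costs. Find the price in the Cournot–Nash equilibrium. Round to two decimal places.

70.20

Each firm earns π_i = (235 - 3Q)q_i - 29q_i.
First-order condition (treating rivals' output as given): 206 - 6q_i - 3·Σ_{j≠i} q_j = 0.
With identical firms every q_j equals q_i, so Σ_{j≠i} q_j = 3q_i and 206 = 15q_i, giving q_i = 206/15.
Total output Q = 824/15, so price P = 235 - 3·(824/15) = 351/5.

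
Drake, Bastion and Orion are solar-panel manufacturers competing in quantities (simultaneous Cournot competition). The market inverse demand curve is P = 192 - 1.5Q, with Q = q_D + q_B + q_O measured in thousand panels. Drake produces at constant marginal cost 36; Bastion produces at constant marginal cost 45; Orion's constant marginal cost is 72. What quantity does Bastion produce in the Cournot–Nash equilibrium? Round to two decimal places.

Drake's profit: π_D = (192 - 1.5Q)q_D - (36q_D). Setting ∂π_D/∂q_D = 0: 156 - 3q_D - (3/2)(q_B + q_O) = 0.
Bastion's profit: π_B = (192 - 1.5Q)q_B - (45q_B). Setting ∂π_B/∂q_B = 0: 147 - 3q_B - (3/2)(q_D + q_O) = 0.
Orion's profit: π_O = (192 - 1.5Q)q_O - (72q_O). Setting ∂π_O/∂q_O = 0: 120 - 3q_O - (3/2)(q_D + q_B) = 0.
Summing all 3 equations gives 423 − 6Q = 0, hence Q = 141/2.
Back-substituting: q_D = (156 − 423/4)/(3/2) = 67/2, q_B = (147 − 423/4)/(3/2) = 55/2, q_O = (120 − 423/4)/(3/2) = 19/2.

27.50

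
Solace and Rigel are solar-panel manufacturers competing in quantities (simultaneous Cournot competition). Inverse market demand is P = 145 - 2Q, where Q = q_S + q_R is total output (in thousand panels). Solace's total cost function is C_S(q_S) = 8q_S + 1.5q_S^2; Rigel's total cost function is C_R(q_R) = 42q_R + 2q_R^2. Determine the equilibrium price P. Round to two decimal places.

Solace's profit: π_S = (145 - 2Q)q_S - (8q_S + (3/2)q_S²). Setting ∂π_S/∂q_S = 0: 137 - 7q_S - 2(q_R) = 0.
Rigel's profit: π_R = (145 - 2Q)q_R - (42q_R + 2q_R²). Setting ∂π_R/∂q_R = 0: 103 - 8q_R - 2(q_S) = 0.
So q_S = (137 - 2q_R)/7 and q_R = (103 - 2q_S)/8.
Substituting one into the other gives q_S = 445/26 and q_R = 447/52.
Total output Q = 1337/52, so price P = 145 - 2·(1337/52) = 93.5769.

93.58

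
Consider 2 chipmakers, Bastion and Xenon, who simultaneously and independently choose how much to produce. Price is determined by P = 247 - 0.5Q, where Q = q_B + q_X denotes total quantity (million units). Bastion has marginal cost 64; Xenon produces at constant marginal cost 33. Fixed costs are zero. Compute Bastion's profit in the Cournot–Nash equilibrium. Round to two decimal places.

Bastion's profit: π_B = (247 - 0.5Q)q_B - (64q_B). Setting ∂π_B/∂q_B = 0: 183 - q_B - (1/2)(q_X) = 0.
Xenon's first-order condition: 214 - q_X - (1/2)(q_B) = 0.
Best responses: q_B = (183 - (1/2)q_X), q_X = (214 - (1/2)q_B).
Substituting one into the other gives q_B = 304/3 and q_X = 490/3.
Price P = 247 - (1/2)·(794/3) = 344/3.
Bastion's profit: (344/3 - 64)·(304/3) = 5134.2222.

5134.22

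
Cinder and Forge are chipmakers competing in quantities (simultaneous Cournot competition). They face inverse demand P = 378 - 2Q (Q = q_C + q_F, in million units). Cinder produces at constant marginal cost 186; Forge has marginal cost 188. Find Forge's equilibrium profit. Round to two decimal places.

Cinder's profit: π_C = (378 - 2Q)q_C - (186q_C). Setting ∂π_C/∂q_C = 0: 192 - 4q_C - 2(q_F) = 0.
Forge's profit: π_F = (378 - 2Q)q_F - (188q_F). Setting ∂π_F/∂q_F = 0: 190 - 4q_F - 2(q_C) = 0.
Best responses: q_C = (192 - 2q_F)/4, q_F = (190 - 2q_C)/4.
Solving the pair: q_C = 97/3, q_F = 94/3.
Price P = 378 - 2·(191/3) = 752/3.
Forge's profit: (752/3 - 188)·(94/3) = 1963.5556.

1963.56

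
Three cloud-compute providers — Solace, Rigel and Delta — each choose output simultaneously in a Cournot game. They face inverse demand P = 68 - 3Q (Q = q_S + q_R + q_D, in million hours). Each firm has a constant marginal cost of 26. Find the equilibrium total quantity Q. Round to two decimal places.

Each firm earns π_i = (68 - 3Q)q_i - 26q_i.
Setting ∂π_i/∂q_i = 0 with rivals' quantities fixed: 42 - 6q_i - 3·Σ_{j≠i} q_j = 0.
By symmetry each firm produces the same amount; substituting Σ_{j≠i} q_j = 2q_i yields q_i = 42/12 = 7/2.
Total output Q = 7/2 + 7/2 + 7/2 = 21/2.

10.50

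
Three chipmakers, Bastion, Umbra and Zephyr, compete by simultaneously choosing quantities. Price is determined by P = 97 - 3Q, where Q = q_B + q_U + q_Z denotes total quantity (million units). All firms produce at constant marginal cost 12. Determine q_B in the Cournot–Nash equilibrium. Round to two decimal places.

Each firm earns π_i = (97 - 3Q)q_i - 12q_i.
Setting ∂π_i/∂q_i = 0 with rivals' quantities fixed: 85 - 6q_i - 3·Σ_{j≠i} q_j = 0.
By symmetry each firm produces the same amount; substituting Σ_{j≠i} q_j = 2q_i yields q_i = 85/12.

7.08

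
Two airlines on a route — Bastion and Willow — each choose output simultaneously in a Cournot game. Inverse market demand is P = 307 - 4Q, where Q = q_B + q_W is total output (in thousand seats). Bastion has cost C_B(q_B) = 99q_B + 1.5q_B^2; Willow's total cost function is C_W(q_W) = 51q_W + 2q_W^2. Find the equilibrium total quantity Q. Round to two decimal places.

29.79

Bastion's profit: π_B = (307 - 4Q)q_B - (99q_B + (3/2)q_B²). Setting ∂π_B/∂q_B = 0: 208 - 11q_B - 4(q_W) = 0.
Willow's profit: π_W = (307 - 4Q)q_W - (51q_W + 2q_W²). Setting ∂π_W/∂q_W = 0: 256 - 12q_W - 4(q_B) = 0.
Best responses: q_B = (208 - 4q_W)/11, q_W = (256 - 4q_B)/12.
Substituting one into the other gives q_B = 368/29 and q_W = 496/29.
Total output Q = 368/29 + 496/29 = 864/29.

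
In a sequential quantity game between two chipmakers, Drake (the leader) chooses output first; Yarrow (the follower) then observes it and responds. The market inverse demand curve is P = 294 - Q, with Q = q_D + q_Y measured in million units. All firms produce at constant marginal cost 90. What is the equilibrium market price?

141

Solve by backward induction. Given q_D, the follower Yarrow maximises π_Y = (294 - q_D - q_Y)q_Y - 90q_Y.
Setting the follower's marginal profit to zero, 204 - q_D - 2q_Y = 0, i.e. q_Y = (204 - q_D)/2.
Drake substitutes q_Y(q_D) into its own profit: π_D = q_D(294 - q_D - (204 - q_D)/2) - 90q_D = (192 - (1/2)q_D)q_D - 90q_D.
The leader's first-order condition 102 - q_D = 0 yields q_D = 102.
Then q_Y = (204 - 102)/2 = 51.
Total output Q = 153, so price P = 294 - 153 = 141.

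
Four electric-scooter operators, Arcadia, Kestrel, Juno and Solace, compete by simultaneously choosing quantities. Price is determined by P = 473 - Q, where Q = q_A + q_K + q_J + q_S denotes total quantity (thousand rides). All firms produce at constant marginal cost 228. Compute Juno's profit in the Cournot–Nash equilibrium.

Each firm earns π_i = (473 - Q)q_i - 228q_i.
Setting ∂π_i/∂q_i = 0 with rivals' quantities fixed: 245 - 2q_i - Σ_{j≠i} q_j = 0.
By symmetry each firm produces the same amount; substituting Σ_{j≠i} q_j = 3q_i yields q_i = 245/5 = 49.
Price P = 473 - 196 = 277.
Juno's profit: (277 - 228)·49 = 2401.

2401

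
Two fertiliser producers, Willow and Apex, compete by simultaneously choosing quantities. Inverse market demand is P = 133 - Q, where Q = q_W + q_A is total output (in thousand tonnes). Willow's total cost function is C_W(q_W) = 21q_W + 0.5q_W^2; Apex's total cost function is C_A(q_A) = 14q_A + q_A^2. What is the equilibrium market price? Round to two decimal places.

Willow's profit: π_W = (133 - Q)q_W - (21q_W + (1/2)q_W²). Setting ∂π_W/∂q_W = 0: 112 - 3q_W - (q_A) = 0.
Apex's profit: π_A = (133 - Q)q_A - (14q_A + q_A²). Setting ∂π_A/∂q_A = 0: 119 - 4q_A - (q_W) = 0.
Rearranging gives the reaction functions q_W = (112 - q_A)/3 and q_A = (119 - q_W)/4.
Substituting one into the other gives q_W = 329/11 and q_A = 245/11.
Total output Q = 574/11, so price P = 133 - 574/11 = 889/11.

80.82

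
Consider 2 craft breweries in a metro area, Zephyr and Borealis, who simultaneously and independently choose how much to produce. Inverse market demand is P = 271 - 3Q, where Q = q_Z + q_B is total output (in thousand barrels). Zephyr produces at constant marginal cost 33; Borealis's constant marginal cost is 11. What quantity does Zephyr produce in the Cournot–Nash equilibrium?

Zephyr's profit: π_Z = (271 - 3Q)q_Z - (33q_Z). Setting ∂π_Z/∂q_Z = 0: 238 - 6q_Z - 3(q_B) = 0.
Borealis's profit: π_B = (271 - 3Q)q_B - (11q_B). Setting ∂π_B/∂q_B = 0: 260 - 6q_B - 3(q_Z) = 0.
Best responses: q_Z = (238 - 3q_B)/6, q_B = (260 - 3q_Z)/6.
Solving the pair: q_Z = 24, q_B = 94/3.

24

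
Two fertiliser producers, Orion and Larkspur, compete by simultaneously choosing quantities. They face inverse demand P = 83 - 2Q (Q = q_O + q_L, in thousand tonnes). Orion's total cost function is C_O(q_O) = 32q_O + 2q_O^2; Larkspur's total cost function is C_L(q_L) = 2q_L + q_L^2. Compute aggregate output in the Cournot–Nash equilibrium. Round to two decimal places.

15.68

Orion's profit: π_O = (83 - 2Q)q_O - (32q_O + 2q_O²). Setting ∂π_O/∂q_O = 0: 51 - 8q_O - 2(q_L) = 0.
Larkspur's first-order condition: 81 - 6q_L - 2(q_O) = 0.
Rearranging gives the reaction functions q_O = (51 - 2q_L)/8 and q_L = (81 - 2q_O)/6.
Solving the pair: q_O = 36/11, q_L = 273/22.
Total output Q = 36/11 + 273/22 = 345/22.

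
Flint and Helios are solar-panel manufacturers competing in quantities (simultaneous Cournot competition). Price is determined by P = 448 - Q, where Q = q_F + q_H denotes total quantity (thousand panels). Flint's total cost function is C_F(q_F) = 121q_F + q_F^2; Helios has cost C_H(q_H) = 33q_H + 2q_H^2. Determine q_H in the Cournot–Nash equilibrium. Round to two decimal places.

Flint's profit: π_F = (448 - Q)q_F - (121q_F + q_F²). Setting ∂π_F/∂q_F = 0: 327 - 4q_F - (q_H) = 0.
Helios's profit: π_H = (448 - Q)q_H - (33q_H + 2q_H²). Setting ∂π_H/∂q_H = 0: 415 - 6q_H - (q_F) = 0.
Best responses: q_F = (327 - q_H)/4, q_H = (415 - q_F)/6.
Solving the pair: q_F = 1547/23, q_H = 1333/23.

57.96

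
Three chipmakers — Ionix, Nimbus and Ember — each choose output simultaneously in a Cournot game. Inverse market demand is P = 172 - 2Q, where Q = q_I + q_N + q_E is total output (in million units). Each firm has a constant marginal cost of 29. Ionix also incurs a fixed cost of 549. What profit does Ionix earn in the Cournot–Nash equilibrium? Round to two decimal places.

Each firm earns π_i = (172 - 2Q)q_i - 29q_i.
First-order condition (treating rivals' output as given): 143 - 4q_i - 2·Σ_{j≠i} q_j = 0.
By symmetry each firm produces the same amount; substituting Σ_{j≠i} q_j = 2q_i yields q_i = 143/8.
Price P = 172 - 2·(429/8) = 259/4.
Ionix's profit: (259/4 - 29)·(143/8) - 549 = 90.0313.

90.03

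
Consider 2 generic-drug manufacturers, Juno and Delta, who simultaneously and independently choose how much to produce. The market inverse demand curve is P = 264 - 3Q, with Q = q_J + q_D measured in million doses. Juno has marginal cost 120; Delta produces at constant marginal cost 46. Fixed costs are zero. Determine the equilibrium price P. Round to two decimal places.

Juno's profit: π_J = (264 - 3Q)q_J - (120q_J). Setting ∂π_J/∂q_J = 0: 144 - 6q_J - 3(q_D) = 0.
Delta's profit: π_D = (264 - 3Q)q_D - (46q_D). Setting ∂π_D/∂q_D = 0: 218 - 6q_D - 3(q_J) = 0.
Best responses: q_J = (144 - 3q_D)/6, q_D = (218 - 3q_J)/6.
Substituting one into the other gives q_J = 70/9 and q_D = 292/9.
Total output Q = 362/9, so price P = 264 - 3·(362/9) = 430/3.

143.33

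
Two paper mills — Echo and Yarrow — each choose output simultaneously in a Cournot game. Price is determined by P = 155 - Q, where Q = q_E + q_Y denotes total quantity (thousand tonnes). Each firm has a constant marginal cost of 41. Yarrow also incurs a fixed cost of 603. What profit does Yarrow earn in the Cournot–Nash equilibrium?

A representative firm's profit is π_i = q_i(155 - Q) - 41q_i.
Setting ∂π_i/∂q_i = 0 with rivals' quantities fixed: 114 - 2q_i - q_j = 0.
With identical firms every q_j equals q_i, so q_j = q_i and 114 = 3q_i, giving q_i = 38.
Price P = 155 - 76 = 79.
Yarrow's profit: (79 - 41)·38 - 603 = 841.

841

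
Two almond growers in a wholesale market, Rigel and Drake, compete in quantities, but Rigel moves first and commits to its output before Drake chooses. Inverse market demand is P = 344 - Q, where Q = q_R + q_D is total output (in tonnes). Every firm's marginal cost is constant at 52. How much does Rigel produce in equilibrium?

Solve by backward induction. Given q_R, the follower Drake maximises π_D = (344 - q_R - q_D)q_D - 52q_D.
∂π_D/∂q_D = 292 - q_R - 2q_D = 0 gives the reaction function q_D = (292 - q_R)/2.
The leader anticipates this reaction. Substituting into P = 344 - Q gives P = 198 - (1/2)q_R, so π_R = (198 - (1/2)q_R)q_R - 52q_R.
Leader FOC: 146 - q_R = 0, so q_R = 146.
Then q_D = (292 - 146)/2 = 73.

146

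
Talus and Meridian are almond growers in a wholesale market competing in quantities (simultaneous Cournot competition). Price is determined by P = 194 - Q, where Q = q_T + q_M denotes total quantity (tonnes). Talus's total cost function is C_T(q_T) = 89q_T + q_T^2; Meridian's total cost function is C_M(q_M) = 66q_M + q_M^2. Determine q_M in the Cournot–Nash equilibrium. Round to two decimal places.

Talus's profit: π_T = (194 - Q)q_T - (89q_T + q_T²). Setting ∂π_T/∂q_T = 0: 105 - 4q_T - (q_M) = 0.
Meridian's profit: π_M = (194 - Q)q_M - (66q_M + q_M²). Setting ∂π_M/∂q_M = 0: 128 - 4q_M - (q_T) = 0.
Rearranging gives the reaction functions q_T = (105 - q_M)/4 and q_M = (128 - q_T)/4.
Substituting one into the other gives q_T = 292/15 and q_M = 407/15.

27.13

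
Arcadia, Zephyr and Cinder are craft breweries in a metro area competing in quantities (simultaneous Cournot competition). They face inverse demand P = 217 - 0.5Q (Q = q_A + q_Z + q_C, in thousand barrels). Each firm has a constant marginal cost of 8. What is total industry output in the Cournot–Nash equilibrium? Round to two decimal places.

313.50

Each firm earns π_i = (217 - 0.5Q)q_i - 8q_i.
Setting ∂π_i/∂q_i = 0 with rivals' quantities fixed: 209 - q_i - (1/2)·Σ_{j≠i} q_j = 0.
By symmetry each firm produces the same amount; substituting Σ_{j≠i} q_j = 2q_i yields q_i = 209/2.
Total output Q = 209/2 + 209/2 + 209/2 = 627/2.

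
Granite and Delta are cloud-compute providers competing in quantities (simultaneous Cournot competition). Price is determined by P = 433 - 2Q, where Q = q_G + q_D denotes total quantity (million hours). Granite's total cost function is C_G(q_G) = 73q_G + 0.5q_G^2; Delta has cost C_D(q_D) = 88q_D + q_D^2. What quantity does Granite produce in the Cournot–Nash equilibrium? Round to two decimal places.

56.54

Granite's profit: π_G = (433 - 2Q)q_G - (73q_G + (1/2)q_G²). Setting ∂π_G/∂q_G = 0: 360 - 5q_G - 2(q_D) = 0.
Delta's profit: π_D = (433 - 2Q)q_D - (88q_D + q_D²). Setting ∂π_D/∂q_D = 0: 345 - 6q_D - 2(q_G) = 0.
Best responses: q_G = (360 - 2q_D)/5, q_D = (345 - 2q_G)/6.
Solving the pair: q_G = 735/13, q_D = 1005/26.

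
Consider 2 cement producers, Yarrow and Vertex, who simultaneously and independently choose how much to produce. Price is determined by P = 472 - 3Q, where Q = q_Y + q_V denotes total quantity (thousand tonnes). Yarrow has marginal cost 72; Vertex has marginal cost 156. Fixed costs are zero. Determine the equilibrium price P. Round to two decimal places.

Yarrow's profit: π_Y = (472 - 3Q)q_Y - (72q_Y). Setting ∂π_Y/∂q_Y = 0: 400 - 6q_Y - 3(q_V) = 0.
Vertex's first-order condition: 316 - 6q_V - 3(q_Y) = 0.
So q_Y = (400 - 3q_V)/6 and q_V = (316 - 3q_Y)/6.
Solving the pair: q_Y = 484/9, q_V = 232/9.
Total output Q = 716/9, so price P = 472 - 3·(716/9) = 700/3.

233.33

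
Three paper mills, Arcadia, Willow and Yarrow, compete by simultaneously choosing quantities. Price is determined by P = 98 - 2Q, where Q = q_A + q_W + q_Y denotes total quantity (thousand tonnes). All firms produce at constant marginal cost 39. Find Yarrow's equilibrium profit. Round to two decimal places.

Each firm earns π_i = (98 - 2Q)q_i - 39q_i.
First-order condition (treating rivals' output as given): 59 - 4q_i - 2·Σ_{j≠i} q_j = 0.
By symmetry each firm produces the same amount; substituting Σ_{j≠i} q_j = 2q_i yields q_i = 59/8.
Price P = 98 - 2·(177/8) = 215/4.
Yarrow's profit: (215/4 - 39)·(59/8) = 108.7813.

108.78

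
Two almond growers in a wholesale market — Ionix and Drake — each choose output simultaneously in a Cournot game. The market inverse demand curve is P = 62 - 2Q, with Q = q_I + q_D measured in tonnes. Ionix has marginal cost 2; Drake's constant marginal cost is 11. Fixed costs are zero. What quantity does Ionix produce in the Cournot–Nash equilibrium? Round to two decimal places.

11.50

Ionix's profit: π_I = (62 - 2Q)q_I - (2q_I). Setting ∂π_I/∂q_I = 0: 60 - 4q_I - 2(q_D) = 0.
Drake's first-order condition: 51 - 4q_D - 2(q_I) = 0.
Rearranging gives the reaction functions q_I = (60 - 2q_D)/4 and q_D = (51 - 2q_I)/4.
Solving the pair: q_I = 23/2, q_D = 7.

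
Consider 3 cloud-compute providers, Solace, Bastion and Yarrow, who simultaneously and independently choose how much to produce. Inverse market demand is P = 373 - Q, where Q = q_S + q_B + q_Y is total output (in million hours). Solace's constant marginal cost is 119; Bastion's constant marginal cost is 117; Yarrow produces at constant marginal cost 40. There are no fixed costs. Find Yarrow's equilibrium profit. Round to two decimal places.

14945.06

Solace's profit: π_S = (373 - Q)q_S - (119q_S). Setting ∂π_S/∂q_S = 0: 254 - 2q_S - (q_B + q_Y) = 0.
Bastion's first-order condition: 256 - 2q_B - (q_S + q_Y) = 0.
Yarrow's first-order condition: 333 - 2q_Y - (q_S + q_B) = 0.
Summing all 3 equations gives 843 − 4Q = 0, hence Q = 843/4.
Back-substituting: q_S = (254 − 843/4) = 173/4, q_B = (256 − 843/4) = 181/4, q_Y = (333 − 843/4) = 489/4.
Price P = 373 - 843/4 = 649/4.
Yarrow's profit: (649/4 - 40)·(489/4) = 14945.0625.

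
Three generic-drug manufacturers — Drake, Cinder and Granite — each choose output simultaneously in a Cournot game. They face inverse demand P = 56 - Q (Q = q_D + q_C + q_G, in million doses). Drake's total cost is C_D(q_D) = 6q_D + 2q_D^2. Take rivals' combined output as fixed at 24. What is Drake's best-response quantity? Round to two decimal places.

4.33

With rivals' combined output fixed at 24, Drake's profit is π_D = (56 - 24 - q_D)q_D - (6q_D + 2q_D²) = (32 - q_D)q_D - (6q_D + 2q_D²).
∂π_D/∂q_D = 26 - 6q_D = 0, so q_D = 13/3.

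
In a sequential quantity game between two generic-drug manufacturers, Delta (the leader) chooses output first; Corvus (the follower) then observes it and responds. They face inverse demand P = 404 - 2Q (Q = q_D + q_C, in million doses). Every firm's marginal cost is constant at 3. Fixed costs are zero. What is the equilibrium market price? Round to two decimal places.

103.25

The follower Corvus best-responds to any q_D: π_C = (404 - 2Q)q_C - 3q_C.
Setting the follower's marginal profit to zero, 401 - 2q_D - 4q_C = 0, i.e. q_C = (401 - 2q_D)/4.
Delta substitutes q_C(q_D) into its own profit: π_D = q_D(404 - 2q_D - (401 - 2q_D)/2) - 3q_D = (407/2 - q_D)q_D - 3q_D.
Maximising: ∂π_D/∂q_D = 401/2 - 2q_D = 0, giving q_D = 401/4.
Then q_C = (401 - 2·(401/4))/4 = 401/8.
Total output Q = 1203/8, so price P = 404 - 2·(1203/8) = 413/4.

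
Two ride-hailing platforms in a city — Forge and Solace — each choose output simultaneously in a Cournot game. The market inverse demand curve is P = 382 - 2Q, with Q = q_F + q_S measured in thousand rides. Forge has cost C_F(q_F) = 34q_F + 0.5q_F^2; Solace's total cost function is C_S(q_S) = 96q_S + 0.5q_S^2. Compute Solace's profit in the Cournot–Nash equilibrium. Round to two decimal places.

Forge's profit: π_F = (382 - 2Q)q_F - (34q_F + (1/2)q_F²). Setting ∂π_F/∂q_F = 0: 348 - 5q_F - 2(q_S) = 0.
Solace's profit: π_S = (382 - 2Q)q_S - (96q_S + (1/2)q_S²). Setting ∂π_S/∂q_S = 0: 286 - 5q_S - 2(q_F) = 0.
Rearranging gives the reaction functions q_F = (348 - 2q_S)/5 and q_S = (286 - 2q_F)/5.
Solving the pair: q_F = 1168/21, q_S = 734/21.
Price P = 382 - 2·(634/7) = 1406/7.
Solace's profit: (1406/7)·(734/21) - 96·(734/21) - (1/2)(734/21)² = 3054.1723.

3054.17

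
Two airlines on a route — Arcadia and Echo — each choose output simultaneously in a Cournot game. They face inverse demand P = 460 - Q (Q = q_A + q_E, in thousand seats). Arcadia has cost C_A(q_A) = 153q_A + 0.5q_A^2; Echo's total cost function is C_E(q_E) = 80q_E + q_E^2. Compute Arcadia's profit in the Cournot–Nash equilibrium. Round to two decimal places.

8914.51

Arcadia's profit: π_A = (460 - Q)q_A - (153q_A + (1/2)q_A²). Setting ∂π_A/∂q_A = 0: 307 - 3q_A - (q_E) = 0.
Echo's first-order condition: 380 - 4q_E - (q_A) = 0.
So q_A = (307 - q_E)/3 and q_E = (380 - q_A)/4.
Solving the pair: q_A = 848/11, q_E = 833/11.
Price P = 460 - 1681/11 = 307.1818.
Arcadia's profit: 307.1818·(848/11) - 153·(848/11) - (1/2)(848/11)² = 8914.5124.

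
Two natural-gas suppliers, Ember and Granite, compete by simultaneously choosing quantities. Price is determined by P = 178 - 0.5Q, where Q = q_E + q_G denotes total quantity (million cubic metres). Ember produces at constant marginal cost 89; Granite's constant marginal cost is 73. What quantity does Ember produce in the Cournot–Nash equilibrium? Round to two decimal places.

Ember's profit: π_E = (178 - 0.5Q)q_E - (89q_E). Setting ∂π_E/∂q_E = 0: 89 - q_E - (1/2)(q_G) = 0.
Granite's profit: π_G = (178 - 0.5Q)q_G - (73q_G). Setting ∂π_G/∂q_G = 0: 105 - q_G - (1/2)(q_E) = 0.
So q_E = (89 - (1/2)q_G) and q_G = (105 - (1/2)q_E).
Solving the pair: q_E = 146/3, q_G = 242/3.

48.67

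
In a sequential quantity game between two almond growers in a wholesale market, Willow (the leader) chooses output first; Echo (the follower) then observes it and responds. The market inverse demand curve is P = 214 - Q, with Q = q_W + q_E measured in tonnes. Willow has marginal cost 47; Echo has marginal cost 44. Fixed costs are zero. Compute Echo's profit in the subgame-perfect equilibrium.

Solve by backward induction. Given q_W, the follower Echo maximises π_E = (214 - q_W - q_E)q_E - 44q_E.
Setting the follower's marginal profit to zero, 170 - q_W - 2q_E = 0, i.e. q_E = (170 - q_W)/2.
The leader anticipates this reaction. Substituting into P = 214 - Q gives P = 129 - (1/2)q_W, so π_W = (129 - (1/2)q_W)q_W - 47q_W.
The leader's first-order condition 82 - q_W = 0 yields q_W = 82.
Then q_E = (170 - 82)/2 = 44.
Price P = 214 - 126 = 88.
Echo's profit: (88 - 44)·44 = 1936.

1936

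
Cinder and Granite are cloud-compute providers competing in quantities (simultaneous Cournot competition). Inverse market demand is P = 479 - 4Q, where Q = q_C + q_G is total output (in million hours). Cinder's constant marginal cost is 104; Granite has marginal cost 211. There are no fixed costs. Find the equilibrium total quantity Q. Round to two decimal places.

Cinder's profit: π_C = (479 - 4Q)q_C - (104q_C). Setting ∂π_C/∂q_C = 0: 375 - 8q_C - 4(q_G) = 0.
Granite's first-order condition: 268 - 8q_G - 4(q_C) = 0.
So q_C = (375 - 4q_G)/8 and q_G = (268 - 4q_C)/8.
Substituting one into the other gives q_C = 241/6 and q_G = 161/12.
Total output Q = 241/6 + 161/12 = 643/12.

53.58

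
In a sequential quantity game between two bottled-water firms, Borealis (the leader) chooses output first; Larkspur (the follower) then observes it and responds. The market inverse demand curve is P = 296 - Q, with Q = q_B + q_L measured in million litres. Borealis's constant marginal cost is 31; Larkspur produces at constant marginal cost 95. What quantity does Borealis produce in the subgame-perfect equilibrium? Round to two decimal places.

164.50

Solve by backward induction. Given q_B, the follower Larkspur maximises π_L = (296 - q_B - q_L)q_L - 95q_L.
Follower FOC: 201 - q_B - 2q_L = 0, so q_L(q_B) = (201 - q_B)/2.
Borealis substitutes q_L(q_B) into its own profit: π_B = q_B(296 - q_B - (201 - q_B)/2) - 31q_B = (391/2 - (1/2)q_B)q_B - 31q_B.
Leader FOC: 329/2 - q_B = 0, so q_B = 329/2.
Then q_L = (201 - 329/2)/2 = 73/4.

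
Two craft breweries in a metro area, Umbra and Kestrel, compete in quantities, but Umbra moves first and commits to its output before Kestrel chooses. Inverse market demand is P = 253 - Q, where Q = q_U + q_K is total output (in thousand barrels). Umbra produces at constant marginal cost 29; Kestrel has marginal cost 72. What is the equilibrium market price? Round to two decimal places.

95.75

The follower Kestrel best-responds to any q_U: π_K = (253 - Q)q_K - 72q_K.
∂π_K/∂q_K = 181 - q_U - 2q_K = 0 gives the reaction function q_K = (181 - q_U)/2.
The leader anticipates this reaction. Substituting into P = 253 - Q gives P = 325/2 - (1/2)q_U, so π_U = (325/2 - (1/2)q_U)q_U - 29q_U.
Leader FOC: 267/2 - q_U = 0, so q_U = 267/2.
Then q_K = (181 - 267/2)/2 = 95/4.
Total output Q = 629/4, so price P = 253 - 629/4 = 383/4.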